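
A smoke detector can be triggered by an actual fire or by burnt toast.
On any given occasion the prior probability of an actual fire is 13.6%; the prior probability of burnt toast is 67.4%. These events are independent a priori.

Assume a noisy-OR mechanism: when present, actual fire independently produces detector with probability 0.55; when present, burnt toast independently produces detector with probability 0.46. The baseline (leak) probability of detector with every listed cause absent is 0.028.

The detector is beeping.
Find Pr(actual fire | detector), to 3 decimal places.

Pr(actual fire | detector) ≈ 0.250

Under noisy-OR, P(detector | causes) = 1 − (1−0.028)·∏(1−qᵢ) over the active causes.
P(detector) = 0.028*0.864*0.326 + 0.47512*0.864*0.674 + 0.5626*0.136*0.326 + 0.763804*0.136*0.674 = 0.007887 + 0.276679 + 0.024943 + 0.070013 = 0.379522
Of this, 0.094956 comes from 0.024943 + 0.070013 (the actual fire=true cases).
P(actual fire | detector) = 0.094956 / 0.379522 ≈ 0.250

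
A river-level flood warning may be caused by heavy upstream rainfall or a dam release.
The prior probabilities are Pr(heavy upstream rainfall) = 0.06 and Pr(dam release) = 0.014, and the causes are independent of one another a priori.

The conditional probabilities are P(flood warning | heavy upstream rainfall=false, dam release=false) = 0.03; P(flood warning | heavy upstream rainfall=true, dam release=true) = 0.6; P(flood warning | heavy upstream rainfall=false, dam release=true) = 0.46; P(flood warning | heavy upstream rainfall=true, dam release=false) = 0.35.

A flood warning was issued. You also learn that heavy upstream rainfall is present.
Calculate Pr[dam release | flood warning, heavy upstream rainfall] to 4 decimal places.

P(flood warning | heavy upstream rainfall) = 0.35*0.986 + 0.6*0.014 = 0.345100 + 0.008400 = 0.353500
Restricting to configurations with dam release present: 0.6*0.014 = 0.008400.
P(dam release | flood warning, heavy upstream rainfall) = 0.008400 / 0.353500 ≈ 0.0238

Pr[dam release | flood warning, heavy upstream rainfall] ≈ 0.0238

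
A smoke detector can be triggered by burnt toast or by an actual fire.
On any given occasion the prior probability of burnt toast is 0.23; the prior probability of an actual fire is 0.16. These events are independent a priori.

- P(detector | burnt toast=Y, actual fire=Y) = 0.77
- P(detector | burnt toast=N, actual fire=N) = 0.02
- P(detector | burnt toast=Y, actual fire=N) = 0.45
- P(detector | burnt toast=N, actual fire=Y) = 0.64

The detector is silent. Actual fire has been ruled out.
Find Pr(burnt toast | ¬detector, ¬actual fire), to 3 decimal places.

Pr(burnt toast | ¬detector, ¬actual fire) ≈ 0.144

Enumerate both values of burnt toast and weight by the priors:
  P(¬detector | ¬actual fire) = 0.98*0.77 + 0.55*0.23
        = 0.754600 + 0.126500 = 0.881100
Keeping only the burnt toast-present terms gives 0.126500, so
  P(burnt toast | ¬detector, ¬actual fire) = 0.126500 / 0.881100 ≈ 0.144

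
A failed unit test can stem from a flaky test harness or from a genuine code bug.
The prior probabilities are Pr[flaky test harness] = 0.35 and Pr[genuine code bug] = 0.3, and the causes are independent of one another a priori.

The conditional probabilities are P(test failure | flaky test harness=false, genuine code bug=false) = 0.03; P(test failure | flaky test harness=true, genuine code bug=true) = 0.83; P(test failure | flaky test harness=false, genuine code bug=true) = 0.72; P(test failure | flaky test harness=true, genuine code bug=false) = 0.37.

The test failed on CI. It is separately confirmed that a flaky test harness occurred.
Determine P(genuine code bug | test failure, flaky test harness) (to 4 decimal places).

P(genuine code bug | test failure, flaky test harness) ≈ 0.4902

Weight on genuine code bug=true, given the evidence: 0.83·0.3 = 0.249000
The normalizing constant is 0.37·0.7 + 0.83·0.3 = 0.508000
Posterior = 0.249000 / 0.508000 ≈ 0.4902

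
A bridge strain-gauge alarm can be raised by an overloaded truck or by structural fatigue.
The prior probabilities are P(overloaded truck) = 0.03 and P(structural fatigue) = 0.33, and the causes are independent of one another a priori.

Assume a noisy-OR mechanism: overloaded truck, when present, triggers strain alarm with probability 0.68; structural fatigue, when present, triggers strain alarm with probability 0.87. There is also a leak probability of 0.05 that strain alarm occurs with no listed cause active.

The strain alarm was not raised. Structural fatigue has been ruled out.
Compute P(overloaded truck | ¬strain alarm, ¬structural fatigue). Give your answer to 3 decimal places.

Under noisy-OR, P(strain alarm | causes) = 1 − (1−0.05)·∏(1−qᵢ) over the active causes.
Enumerate both values of overloaded truck and weight by the priors:
  P(¬strain alarm | ¬structural fatigue) = 0.95·0.97 + 0.304·0.03
        = 0.921500 + 0.009120 = 0.930620
Keeping only the overloaded truck-present terms gives 0.009120, so
  P(overloaded truck | ¬strain alarm, ¬structural fatigue) = 0.009120 / 0.930620 ≈ 0.010

P(overloaded truck | ¬strain alarm, ¬structural fatigue) ≈ 0.010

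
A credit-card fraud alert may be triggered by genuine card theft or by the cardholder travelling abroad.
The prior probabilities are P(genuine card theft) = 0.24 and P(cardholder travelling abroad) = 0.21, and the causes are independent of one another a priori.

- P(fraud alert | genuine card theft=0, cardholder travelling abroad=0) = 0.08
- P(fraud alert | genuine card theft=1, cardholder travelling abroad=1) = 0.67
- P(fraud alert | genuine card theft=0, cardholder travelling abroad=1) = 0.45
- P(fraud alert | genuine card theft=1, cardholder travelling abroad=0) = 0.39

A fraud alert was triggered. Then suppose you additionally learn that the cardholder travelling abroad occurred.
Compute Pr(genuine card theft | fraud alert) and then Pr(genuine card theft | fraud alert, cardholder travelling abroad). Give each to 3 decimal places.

Pr(genuine card theft | fraud alert) ≈ 0.473; Pr(genuine card theft | fraud alert, cardholder travelling abroad) ≈ 0.320

Weight on genuine card theft=true, given the evidence: 0.073944 + 0.033768 = 0.107712
The normalizing constant is 0.08*0.76*0.79 + 0.45*0.76*0.21 + 0.39*0.24*0.79 + 0.67*0.24*0.21 = 0.227564
Posterior = 0.107712 / 0.227564 ≈ 0.473

Now condition on the additional information:
Enumerate both values of genuine card theft and weight by the priors:
  P(fraud alert | cardholder travelling abroad) = 0.45×0.76 + 0.67×0.24
        = 0.342000 + 0.160800 = 0.502800
Configurations with genuine card theft contribute 0.160800, so
  P(genuine card theft | fraud alert, cardholder travelling abroad) = 0.160800 / 0.502800 ≈ 0.320
— cardholder travelling abroad explains away the evidence for genuine card theft.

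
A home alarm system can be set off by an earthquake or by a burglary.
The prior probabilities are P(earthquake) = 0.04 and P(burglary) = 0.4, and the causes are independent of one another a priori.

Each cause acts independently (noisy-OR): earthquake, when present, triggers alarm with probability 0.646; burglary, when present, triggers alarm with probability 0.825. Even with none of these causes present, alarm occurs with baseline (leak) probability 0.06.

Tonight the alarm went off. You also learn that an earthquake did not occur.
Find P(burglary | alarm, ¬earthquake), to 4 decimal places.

Under noisy-OR, P(alarm | causes) = 1 − (1−0.06)·∏(1−qᵢ) over the active causes.
P(alarm | ¬earthquake) = 0.06×0.6 + 0.8355×0.4 = 0.036000 + 0.334200 = 0.370200
Of this, 0.334200 comes from 0.8355×0.4 (the burglary=true cases).
So P(burglary | alarm, ¬earthquake) = 0.334200/0.370200 ≈ 0.9028.

P(burglary | alarm, ¬earthquake) ≈ 0.9028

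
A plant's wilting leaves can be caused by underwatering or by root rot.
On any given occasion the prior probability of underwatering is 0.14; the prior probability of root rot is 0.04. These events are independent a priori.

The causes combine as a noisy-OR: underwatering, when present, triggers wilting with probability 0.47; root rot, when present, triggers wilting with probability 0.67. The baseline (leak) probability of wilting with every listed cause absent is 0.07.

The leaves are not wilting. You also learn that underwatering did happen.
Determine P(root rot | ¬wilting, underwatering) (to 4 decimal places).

Under noisy-OR, P(wilting | causes) = 1 − (1−0.07)·∏(1−qᵢ) over the active causes.
P(¬wilting | underwatering) = 0.4929×0.96 + 0.162657×0.04 = 0.473184 + 0.006506 = 0.479690
The root rot-present share is 0.162657×0.04 = 0.006506.
So P(root rot | ¬wilting, underwatering) = 0.006506/0.479690 ≈ 0.0136.

P(root rot | ¬wilting, underwatering) ≈ 0.0136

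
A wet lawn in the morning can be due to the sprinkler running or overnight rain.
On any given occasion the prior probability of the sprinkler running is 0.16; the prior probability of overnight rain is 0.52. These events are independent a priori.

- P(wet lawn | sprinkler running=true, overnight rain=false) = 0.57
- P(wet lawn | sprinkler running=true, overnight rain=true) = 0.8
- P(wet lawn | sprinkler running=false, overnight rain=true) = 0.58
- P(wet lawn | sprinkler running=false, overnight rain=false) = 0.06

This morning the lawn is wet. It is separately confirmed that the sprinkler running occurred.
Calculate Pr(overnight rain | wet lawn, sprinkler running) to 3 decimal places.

Pr(overnight rain | wet lawn, sprinkler running) ≈ 0.603

For the numerator, keep only overnight rain=true terms: 0.8*0.52 = 0.416000
Normalizer over all consistent configurations: 0.57*0.48 + 0.8*0.52 = 0.689600
P(overnight rain | wet lawn, sprinkler running) = 0.416000/0.689600 ≈ 0.603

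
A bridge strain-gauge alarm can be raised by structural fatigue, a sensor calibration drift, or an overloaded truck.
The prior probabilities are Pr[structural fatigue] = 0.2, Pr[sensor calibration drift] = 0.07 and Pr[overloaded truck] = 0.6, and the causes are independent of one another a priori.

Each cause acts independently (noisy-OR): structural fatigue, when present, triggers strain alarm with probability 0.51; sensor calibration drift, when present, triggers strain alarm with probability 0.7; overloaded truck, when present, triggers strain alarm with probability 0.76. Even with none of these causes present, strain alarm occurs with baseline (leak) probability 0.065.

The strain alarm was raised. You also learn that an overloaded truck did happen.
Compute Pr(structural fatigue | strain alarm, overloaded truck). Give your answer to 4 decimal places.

Pr(structural fatigue | strain alarm, overloaded truck) ≈ 0.2215

Under noisy-OR, P(strain alarm | causes) = 1 − (1−0.065)·∏(1−qᵢ) over the active causes.
Weight on structural fatigue=true, given the evidence: 0.165548 + 0.013538 = 0.179086
Denominator P(strain alarm | overloaded truck): 0.7756*0.8*0.93 + 0.93268*0.8*0.07 + 0.890044*0.2*0.93 + 0.967013*0.2*0.07 = 0.808362
P(structural fatigue | strain alarm, overloaded truck) = 0.179086/0.808362 ≈ 0.2215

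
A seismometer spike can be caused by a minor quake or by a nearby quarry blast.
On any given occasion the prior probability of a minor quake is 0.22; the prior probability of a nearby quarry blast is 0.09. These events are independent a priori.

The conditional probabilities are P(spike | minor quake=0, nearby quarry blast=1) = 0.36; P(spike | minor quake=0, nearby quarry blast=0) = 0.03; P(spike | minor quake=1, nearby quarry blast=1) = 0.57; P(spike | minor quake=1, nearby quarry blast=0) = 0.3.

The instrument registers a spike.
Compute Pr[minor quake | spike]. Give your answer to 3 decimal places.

Pr[minor quake | spike] ≈ 0.605

P(spike) = 0.03×0.78×0.91 + 0.36×0.78×0.09 + 0.3×0.22×0.91 + 0.57×0.22×0.09 = 0.021294 + 0.025272 + 0.060060 + 0.011286 = 0.117912
Of this, 0.071346 comes from 0.060060 + 0.011286 (the minor quake=true cases).
Hence the posterior is 0.071346/0.117912 ≈ 0.605.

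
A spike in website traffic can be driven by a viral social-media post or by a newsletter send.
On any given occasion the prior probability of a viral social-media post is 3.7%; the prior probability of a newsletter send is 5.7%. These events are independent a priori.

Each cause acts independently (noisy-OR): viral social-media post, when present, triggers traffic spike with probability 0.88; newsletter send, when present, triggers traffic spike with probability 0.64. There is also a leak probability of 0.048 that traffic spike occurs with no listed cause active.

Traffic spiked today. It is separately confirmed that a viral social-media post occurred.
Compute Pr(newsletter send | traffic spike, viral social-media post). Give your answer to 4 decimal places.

Under noisy-OR, P(traffic spike | causes) = 1 − (1−0.048)·∏(1−qᵢ) over the active causes.
Enumerate both values of newsletter send and weight by the priors:
  P(traffic spike | viral social-media post) = 0.88576·0.943 + 0.958874·0.057
        = 0.835272 + 0.054656 = 0.889928
Configurations with newsletter send contribute 0.054656, so
  P(newsletter send | traffic spike, viral social-media post) = 0.054656 / 0.889928 ≈ 0.0614

Pr(newsletter send | traffic spike, viral social-media post) ≈ 0.0614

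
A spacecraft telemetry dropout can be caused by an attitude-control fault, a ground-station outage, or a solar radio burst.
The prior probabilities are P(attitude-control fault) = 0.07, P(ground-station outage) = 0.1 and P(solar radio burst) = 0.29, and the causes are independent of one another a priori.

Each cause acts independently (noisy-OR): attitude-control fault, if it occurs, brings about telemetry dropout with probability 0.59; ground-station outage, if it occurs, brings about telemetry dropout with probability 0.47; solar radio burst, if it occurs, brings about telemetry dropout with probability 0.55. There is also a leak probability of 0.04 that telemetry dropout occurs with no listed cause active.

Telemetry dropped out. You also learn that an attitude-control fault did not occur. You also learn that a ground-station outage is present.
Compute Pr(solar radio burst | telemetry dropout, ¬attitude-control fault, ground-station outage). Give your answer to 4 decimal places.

Under noisy-OR, P(telemetry dropout | causes) = 1 − (1−0.04)·∏(1−qᵢ) over the active causes.
By total probability over both values of solar radio burst:
  P(telemetry dropout | ¬attitude-control fault, ground-station outage) = 0.4912*0.71 + 0.77104*0.29
        = 0.348752 + 0.223602 = 0.572354
The terms with solar radio burst present sum to 0.223602, so
  P(solar radio burst | telemetry dropout, ¬attitude-control fault, ground-station outage) = 0.223602 / 0.572354 ≈ 0.3907

Pr(solar radio burst | telemetry dropout, ¬attitude-control fault, ground-station outage) ≈ 0.3907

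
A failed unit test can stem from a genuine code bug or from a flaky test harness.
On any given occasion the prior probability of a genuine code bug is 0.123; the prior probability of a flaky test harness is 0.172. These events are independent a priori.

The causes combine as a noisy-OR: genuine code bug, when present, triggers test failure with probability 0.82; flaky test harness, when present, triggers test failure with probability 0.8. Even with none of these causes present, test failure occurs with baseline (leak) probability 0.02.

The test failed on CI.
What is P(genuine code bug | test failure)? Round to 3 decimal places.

Under noisy-OR, P(test failure | causes) = 1 − (1−0.02)·∏(1−qᵢ) over the active causes.
Weight on genuine code bug=true, given the evidence: 0.083879 + 0.020410 = 0.104289
The normalizing constant is 0.02*0.877*0.828 + 0.804*0.877*0.172 + 0.8236*0.123*0.828 + 0.96472*0.123*0.172 = 0.240091
P(genuine code bug | test failure) = 0.104289/0.240091 ≈ 0.434

P(genuine code bug | test failure) ≈ 0.434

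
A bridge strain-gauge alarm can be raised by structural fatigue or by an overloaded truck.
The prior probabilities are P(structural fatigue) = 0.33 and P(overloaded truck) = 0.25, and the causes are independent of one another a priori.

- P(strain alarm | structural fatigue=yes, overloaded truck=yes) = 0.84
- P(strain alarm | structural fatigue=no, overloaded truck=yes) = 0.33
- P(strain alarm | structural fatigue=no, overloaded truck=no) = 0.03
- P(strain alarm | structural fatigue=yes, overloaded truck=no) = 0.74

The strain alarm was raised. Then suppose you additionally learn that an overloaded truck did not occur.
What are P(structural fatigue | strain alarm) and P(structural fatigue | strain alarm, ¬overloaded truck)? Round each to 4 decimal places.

P(structural fatigue | strain alarm) ≈ 0.7821; P(structural fatigue | strain alarm, ¬overloaded truck) ≈ 0.9240

By total probability over the 4 (structural fatigue, overloaded truck) configurations:
  P(strain alarm) = 0.03×0.67×0.75 + 0.33×0.67×0.25 + 0.74×0.33×0.75 + 0.84×0.33×0.25
        = 0.015075 + 0.055275 + 0.183150 + 0.069300 = 0.322800
Configurations with structural fatigue contribute 0.252450, so
  P(structural fatigue | strain alarm) = 0.252450 / 0.322800 ≈ 0.7821

Now also conditioning on overloaded truck≠true:
Numerator (weight on configurations with structural fatigue): 0.74*0.33 = 0.244200
The normalizing constant is 0.03*0.67 + 0.74*0.33 = 0.264300
Posterior = 0.244200 / 0.264300 ≈ 0.9240
With overloaded truck excluded, structural fatigue must carry more of the explanatory weight for the strain alarm.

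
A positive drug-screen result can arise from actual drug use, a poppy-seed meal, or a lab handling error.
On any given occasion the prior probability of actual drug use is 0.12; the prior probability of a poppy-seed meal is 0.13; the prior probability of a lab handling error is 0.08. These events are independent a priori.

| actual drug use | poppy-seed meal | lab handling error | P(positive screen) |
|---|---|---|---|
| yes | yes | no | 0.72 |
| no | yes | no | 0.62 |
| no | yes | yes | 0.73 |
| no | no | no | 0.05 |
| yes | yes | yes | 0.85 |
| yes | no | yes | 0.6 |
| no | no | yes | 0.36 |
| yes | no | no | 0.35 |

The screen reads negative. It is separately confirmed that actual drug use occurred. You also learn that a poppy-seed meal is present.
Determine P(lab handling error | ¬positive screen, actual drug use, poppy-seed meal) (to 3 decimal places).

P(lab handling error | ¬positive screen, actual drug use, poppy-seed meal) ≈ 0.045

P(¬positive screen | actual drug use, poppy-seed meal) = 0.28·0.92 + 0.15·0.08 = 0.257600 + 0.012000 = 0.269600
Restricting to configurations with lab handling error present: 0.15·0.08 = 0.012000.
P(lab handling error | ¬positive screen, actual drug use, poppy-seed meal) = 0.012000 / 0.269600 ≈ 0.045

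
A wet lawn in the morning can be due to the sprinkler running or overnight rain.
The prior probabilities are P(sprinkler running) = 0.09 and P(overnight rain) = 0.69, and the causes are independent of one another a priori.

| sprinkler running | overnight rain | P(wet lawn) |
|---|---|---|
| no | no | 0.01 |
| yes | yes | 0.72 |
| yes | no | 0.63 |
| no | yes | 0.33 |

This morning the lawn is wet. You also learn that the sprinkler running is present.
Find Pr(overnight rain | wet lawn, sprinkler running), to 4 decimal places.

Pr(overnight rain | wet lawn, sprinkler running) ≈ 0.7178

P(wet lawn | sprinkler running) = 0.63*0.31 + 0.72*0.69 = 0.195300 + 0.496800 = 0.692100
Restricting to configurations with overnight rain present: 0.72*0.69 = 0.496800.
Hence the posterior is 0.496800/0.692100 ≈ 0.7178.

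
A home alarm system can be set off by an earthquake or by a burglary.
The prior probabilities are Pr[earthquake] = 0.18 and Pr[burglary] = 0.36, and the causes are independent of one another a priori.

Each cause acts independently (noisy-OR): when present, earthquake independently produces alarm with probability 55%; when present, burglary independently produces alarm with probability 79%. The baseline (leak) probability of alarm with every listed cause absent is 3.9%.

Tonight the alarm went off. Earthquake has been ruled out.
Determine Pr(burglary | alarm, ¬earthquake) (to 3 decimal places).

Pr(burglary | alarm, ¬earthquake) ≈ 0.920

Under noisy-OR, P(alarm | causes) = 1 − (1−0.039)·∏(1−qᵢ) over the active causes.
Enumerate both values of burglary and weight by the priors:
  P(alarm | ¬earthquake) = 0.039×0.64 + 0.79819×0.36
        = 0.024960 + 0.287348 = 0.312308
Keeping only the burglary-present terms gives 0.287348, so
  P(burglary | alarm, ¬earthquake) = 0.287348 / 0.312308 ≈ 0.920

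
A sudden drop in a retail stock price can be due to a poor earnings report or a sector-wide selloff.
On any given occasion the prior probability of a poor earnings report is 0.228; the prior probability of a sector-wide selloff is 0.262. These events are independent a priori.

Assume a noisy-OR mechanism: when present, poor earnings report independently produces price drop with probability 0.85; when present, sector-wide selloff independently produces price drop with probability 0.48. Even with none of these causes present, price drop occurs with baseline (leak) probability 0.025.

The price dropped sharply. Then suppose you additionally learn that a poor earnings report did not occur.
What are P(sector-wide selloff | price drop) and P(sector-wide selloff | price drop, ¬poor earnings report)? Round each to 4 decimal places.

Under noisy-OR, P(price drop | causes) = 1 − (1−0.025)·∏(1−qᵢ) over the active causes.
By total probability over the 4 (poor earnings report, sector-wide selloff) configurations:
  P(price drop) = 0.025×0.772×0.738 + 0.493×0.772×0.262 + 0.85375×0.228×0.738 + 0.92395×0.228×0.262
        = 0.014243 + 0.099716 + 0.143655 + 0.055193 = 0.312807
Keeping only the sector-wide selloff-present terms gives 0.154909, so
  P(sector-wide selloff | price drop) = 0.154909 / 0.312807 ≈ 0.4952

With the extra evidence:
Numerator (weight on configurations with sector-wide selloff): 0.493×0.262 = 0.129166
The normalizing constant is 0.025×0.738 + 0.493×0.262 = 0.147616
Posterior = 0.129166 / 0.147616 ≈ 0.8750
Ruling out poor earnings report raises the posterior on sector-wide selloff — the flip side of explaining away.

P(sector-wide selloff | price drop) ≈ 0.4952; P(sector-wide selloff | price drop, ¬poor earnings report) ≈ 0.8750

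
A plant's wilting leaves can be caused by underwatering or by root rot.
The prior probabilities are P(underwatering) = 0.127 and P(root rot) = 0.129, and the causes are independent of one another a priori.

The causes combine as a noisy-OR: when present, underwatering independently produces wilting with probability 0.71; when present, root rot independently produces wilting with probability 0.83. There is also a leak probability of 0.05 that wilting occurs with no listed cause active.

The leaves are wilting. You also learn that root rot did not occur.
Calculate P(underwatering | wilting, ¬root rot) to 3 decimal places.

P(underwatering | wilting, ¬root rot) ≈ 0.678

Under noisy-OR, P(wilting | causes) = 1 − (1−0.05)·∏(1−qᵢ) over the active causes.
P(wilting | ¬root rot) = 0.05·0.873 + 0.7245·0.127 = 0.043650 + 0.092012 = 0.135662
The underwatering-present share is 0.7245·0.127 = 0.092012.
So P(underwatering | wilting, ¬root rot) = 0.092012/0.135662 ≈ 0.678.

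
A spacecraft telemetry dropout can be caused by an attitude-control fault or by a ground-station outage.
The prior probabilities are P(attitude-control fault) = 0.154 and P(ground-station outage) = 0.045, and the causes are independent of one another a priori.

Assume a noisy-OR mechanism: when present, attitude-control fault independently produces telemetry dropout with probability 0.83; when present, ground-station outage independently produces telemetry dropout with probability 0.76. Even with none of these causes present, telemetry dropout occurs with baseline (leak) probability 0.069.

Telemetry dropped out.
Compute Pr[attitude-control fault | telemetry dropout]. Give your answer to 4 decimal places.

Under noisy-OR, P(telemetry dropout | causes) = 1 − (1−0.069)·∏(1−qᵢ) over the active causes.
P(telemetry dropout) = 0.069×0.846×0.955 + 0.77656×0.846×0.045 + 0.84173×0.154×0.955 + 0.962015×0.154×0.045 = 0.055747 + 0.029564 + 0.123793 + 0.006667 = 0.215771
Of this, 0.130460 comes from 0.123793 + 0.006667 (the attitude-control fault=true cases).
P(attitude-control fault | telemetry dropout) = 0.130460 / 0.215771 ≈ 0.6046

Pr[attitude-control fault | telemetry dropout] ≈ 0.6046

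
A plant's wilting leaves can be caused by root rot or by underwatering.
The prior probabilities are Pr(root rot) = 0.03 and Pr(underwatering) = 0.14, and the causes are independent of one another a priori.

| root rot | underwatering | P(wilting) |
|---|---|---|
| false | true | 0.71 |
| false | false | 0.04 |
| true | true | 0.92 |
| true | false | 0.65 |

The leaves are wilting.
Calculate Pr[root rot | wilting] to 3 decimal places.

Enumerate the 4 (root rot, underwatering) configurations and weight by the priors:
  P(wilting) = 0.04*0.97*0.86 + 0.71*0.97*0.14 + 0.65*0.03*0.86 + 0.92*0.03*0.14
        = 0.033368 + 0.096418 + 0.016770 + 0.003864 = 0.150420
Keeping only the root rot-present terms gives 0.020634, so
  P(root rot | wilting) = 0.020634 / 0.150420 ≈ 0.137

Pr[root rot | wilting] ≈ 0.137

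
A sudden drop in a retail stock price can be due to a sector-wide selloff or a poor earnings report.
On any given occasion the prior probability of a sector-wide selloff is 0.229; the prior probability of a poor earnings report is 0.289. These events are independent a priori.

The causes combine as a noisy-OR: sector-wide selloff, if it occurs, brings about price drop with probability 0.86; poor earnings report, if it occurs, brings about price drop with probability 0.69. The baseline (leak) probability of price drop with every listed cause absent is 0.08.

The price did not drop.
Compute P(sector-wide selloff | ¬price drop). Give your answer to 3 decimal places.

Under noisy-OR, P(price drop | causes) = 1 − (1−0.08)·∏(1−qᵢ) over the active causes.
Sum P(¬price drop|·) weighted by the priors over the 4 (sector-wide selloff, poor earnings report) configurations:
  P(¬price drop) = 0.92*0.771*0.711 + 0.2852*0.771*0.289 + 0.1288*0.229*0.711 + 0.039928*0.229*0.289
        = 0.504327 + 0.063548 + 0.020971 + 0.002642 = 0.591488
Configurations with sector-wide selloff contribute 0.023613, so
  P(sector-wide selloff | ¬price drop) = 0.023613 / 0.591488 ≈ 0.040

P(sector-wide selloff | ¬price drop) ≈ 0.040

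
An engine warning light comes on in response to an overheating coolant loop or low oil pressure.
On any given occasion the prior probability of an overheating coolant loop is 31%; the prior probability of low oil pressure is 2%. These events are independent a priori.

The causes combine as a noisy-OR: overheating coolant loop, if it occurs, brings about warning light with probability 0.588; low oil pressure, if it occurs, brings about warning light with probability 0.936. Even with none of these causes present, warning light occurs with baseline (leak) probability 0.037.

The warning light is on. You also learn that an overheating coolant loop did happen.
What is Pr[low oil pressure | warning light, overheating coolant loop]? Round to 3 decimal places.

Pr[low oil pressure | warning light, overheating coolant loop] ≈ 0.032

Under noisy-OR, P(warning light | causes) = 1 − (1−0.037)·∏(1−qᵢ) over the active causes.
For the numerator, keep only low oil pressure=true terms: 0.974608*0.02 = 0.019492
Denominator P(warning light | overheating coolant loop): 0.603244*0.98 + 0.974608*0.02 = 0.610671
Posterior = 0.019492 / 0.610671 ≈ 0.032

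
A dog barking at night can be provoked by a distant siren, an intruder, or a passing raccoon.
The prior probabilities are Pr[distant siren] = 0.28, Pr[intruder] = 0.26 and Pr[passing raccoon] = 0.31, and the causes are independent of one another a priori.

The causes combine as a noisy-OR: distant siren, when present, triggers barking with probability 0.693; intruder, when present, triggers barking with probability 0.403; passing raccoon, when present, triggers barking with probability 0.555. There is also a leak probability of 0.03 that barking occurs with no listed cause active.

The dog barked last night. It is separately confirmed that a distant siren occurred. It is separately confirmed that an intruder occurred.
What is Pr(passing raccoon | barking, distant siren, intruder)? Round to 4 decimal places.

Under noisy-OR, P(barking | causes) = 1 − (1−0.03)·∏(1−qᵢ) over the active causes.
Enumerate both values of passing raccoon and weight by the priors:
  P(barking | distant siren, intruder) = 0.822219·0.69 + 0.920888·0.31
        = 0.567331 + 0.285475 = 0.852806
The terms with passing raccoon present sum to 0.285475, so
  P(passing raccoon | barking, distant siren, intruder) = 0.285475 / 0.852806 ≈ 0.3347

Pr(passing raccoon | barking, distant siren, intruder) ≈ 0.3347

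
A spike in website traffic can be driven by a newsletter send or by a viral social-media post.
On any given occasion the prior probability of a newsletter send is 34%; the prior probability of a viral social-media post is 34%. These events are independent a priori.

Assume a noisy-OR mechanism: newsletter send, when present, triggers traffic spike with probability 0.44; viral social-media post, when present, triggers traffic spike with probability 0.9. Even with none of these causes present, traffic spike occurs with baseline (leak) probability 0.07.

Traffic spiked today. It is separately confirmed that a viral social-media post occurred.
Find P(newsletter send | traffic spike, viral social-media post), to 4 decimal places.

Under noisy-OR, P(traffic spike | causes) = 1 − (1−0.07)·∏(1−qᵢ) over the active causes.
P(traffic spike | viral social-media post) = 0.907×0.66 + 0.94792×0.34 = 0.598620 + 0.322293 = 0.920913
Of this, 0.322293 comes from 0.94792×0.34 (the newsletter send=true cases).
Hence the posterior is 0.322293/0.920913 ≈ 0.3500.

P(newsletter send | traffic spike, viral social-media post) ≈ 0.3500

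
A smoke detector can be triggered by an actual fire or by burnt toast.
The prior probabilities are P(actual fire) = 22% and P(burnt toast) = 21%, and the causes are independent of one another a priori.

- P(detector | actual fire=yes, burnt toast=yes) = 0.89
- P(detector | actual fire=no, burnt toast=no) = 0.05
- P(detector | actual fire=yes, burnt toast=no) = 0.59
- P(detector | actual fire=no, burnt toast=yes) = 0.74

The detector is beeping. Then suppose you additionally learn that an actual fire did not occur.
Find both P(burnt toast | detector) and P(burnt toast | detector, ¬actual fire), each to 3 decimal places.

P(burnt toast | detector) ≈ 0.549; P(burnt toast | detector, ¬actual fire) ≈ 0.797

P(detector) = 0.05*0.78*0.79 + 0.74*0.78*0.21 + 0.59*0.22*0.79 + 0.89*0.22*0.21 = 0.030810 + 0.121212 + 0.102542 + 0.041118 = 0.295682
Of this, 0.162330 comes from 0.121212 + 0.041118 (the burnt toast=true cases).
Hence the posterior is 0.162330/0.295682 ≈ 0.549.

Now condition on the additional information:
By total probability over both values of burnt toast:
  P(detector | ¬actual fire) = 0.05*0.79 + 0.74*0.21
        = 0.039500 + 0.155400 = 0.194900
The terms with burnt toast present sum to 0.155400, so
  P(burnt toast | detector, ¬actual fire) = 0.155400 / 0.194900 ≈ 0.797
Ruling out actual fire raises the posterior on burnt toast — the flip side of explaining away.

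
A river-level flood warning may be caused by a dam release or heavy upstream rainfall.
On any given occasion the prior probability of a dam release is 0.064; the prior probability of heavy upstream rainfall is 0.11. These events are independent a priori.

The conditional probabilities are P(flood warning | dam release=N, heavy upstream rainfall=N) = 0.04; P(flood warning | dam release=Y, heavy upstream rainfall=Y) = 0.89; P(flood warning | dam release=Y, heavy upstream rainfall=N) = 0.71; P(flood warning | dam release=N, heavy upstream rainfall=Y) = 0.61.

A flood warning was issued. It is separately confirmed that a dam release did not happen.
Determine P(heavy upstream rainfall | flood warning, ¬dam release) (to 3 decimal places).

Sum P(flood warning|·) weighted by the priors over both values of heavy upstream rainfall:
  P(flood warning | ¬dam release) = 0.04*0.89 + 0.61*0.11
        = 0.035600 + 0.067100 = 0.102700
Keeping only the heavy upstream rainfall-present terms gives 0.067100, so
  P(heavy upstream rainfall | flood warning, ¬dam release) = 0.067100 / 0.102700 ≈ 0.653

P(heavy upstream rainfall | flood warning, ¬dam release) ≈ 0.653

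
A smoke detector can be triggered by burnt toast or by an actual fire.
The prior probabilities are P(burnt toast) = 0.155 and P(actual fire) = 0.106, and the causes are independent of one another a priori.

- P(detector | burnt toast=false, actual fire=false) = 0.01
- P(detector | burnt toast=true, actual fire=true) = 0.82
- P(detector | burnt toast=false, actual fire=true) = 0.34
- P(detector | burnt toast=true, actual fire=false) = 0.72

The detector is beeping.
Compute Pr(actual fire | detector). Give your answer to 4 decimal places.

Weight on actual fire=true, given the evidence: 0.030454 + 0.013473 = 0.043927
The normalizing constant is 0.01*0.845*0.894 + 0.34*0.845*0.106 + 0.72*0.155*0.894 + 0.82*0.155*0.106 = 0.151251
Posterior = 0.043927 / 0.151251 ≈ 0.2904

Pr(actual fire | detector) ≈ 0.2904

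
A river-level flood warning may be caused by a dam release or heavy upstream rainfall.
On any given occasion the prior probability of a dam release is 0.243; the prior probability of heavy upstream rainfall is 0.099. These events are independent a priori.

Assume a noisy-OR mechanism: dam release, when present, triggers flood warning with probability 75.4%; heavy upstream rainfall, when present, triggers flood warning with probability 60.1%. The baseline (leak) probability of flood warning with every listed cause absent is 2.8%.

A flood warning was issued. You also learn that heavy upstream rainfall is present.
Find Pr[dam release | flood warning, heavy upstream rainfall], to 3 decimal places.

Pr[dam release | flood warning, heavy upstream rainfall] ≈ 0.322

Under noisy-OR, P(flood warning | causes) = 1 − (1−0.028)·∏(1−qᵢ) over the active causes.
Weight on dam release=true, given the evidence: 0.904594*0.243 = 0.219816
The normalizing constant is 0.612172*0.757 + 0.904594*0.243 = 0.683230
Posterior = 0.219816 / 0.683230 ≈ 0.322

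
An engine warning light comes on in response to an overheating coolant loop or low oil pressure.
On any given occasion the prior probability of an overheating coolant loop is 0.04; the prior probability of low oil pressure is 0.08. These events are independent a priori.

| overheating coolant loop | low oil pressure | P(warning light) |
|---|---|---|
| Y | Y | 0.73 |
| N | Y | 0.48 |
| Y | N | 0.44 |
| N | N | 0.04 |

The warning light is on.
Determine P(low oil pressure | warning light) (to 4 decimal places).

P(low oil pressure | warning light) ≈ 0.4321

Sum P(warning light|·) weighted by the priors over the 4 (overheating coolant loop, low oil pressure) configurations:
  P(warning light) = 0.04×0.96×0.92 + 0.48×0.96×0.08 + 0.44×0.04×0.92 + 0.73×0.04×0.08
        = 0.035328 + 0.036864 + 0.016192 + 0.002336 = 0.090720
Configurations with low oil pressure contribute 0.039200, so
  P(low oil pressure | warning light) = 0.039200 / 0.090720 ≈ 0.4321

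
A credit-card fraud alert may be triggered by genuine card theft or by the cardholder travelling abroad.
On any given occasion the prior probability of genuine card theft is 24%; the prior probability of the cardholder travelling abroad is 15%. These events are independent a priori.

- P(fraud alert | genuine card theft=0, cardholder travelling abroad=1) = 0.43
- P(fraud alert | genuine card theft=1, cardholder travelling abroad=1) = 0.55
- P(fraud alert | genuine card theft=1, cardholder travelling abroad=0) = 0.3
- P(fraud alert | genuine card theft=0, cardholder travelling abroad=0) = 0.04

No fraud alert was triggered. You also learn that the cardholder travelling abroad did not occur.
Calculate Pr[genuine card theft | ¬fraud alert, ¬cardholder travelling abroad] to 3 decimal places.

Sum P(¬fraud alert|·) weighted by the priors over both values of genuine card theft:
  P(¬fraud alert | ¬cardholder travelling abroad) = 0.96×0.76 + 0.7×0.24
        = 0.729600 + 0.168000 = 0.897600
Configurations with genuine card theft contribute 0.168000, so
  P(genuine card theft | ¬fraud alert, ¬cardholder travelling abroad) = 0.168000 / 0.897600 ≈ 0.187

Pr[genuine card theft | ¬fraud alert, ¬cardholder travelling abroad] ≈ 0.187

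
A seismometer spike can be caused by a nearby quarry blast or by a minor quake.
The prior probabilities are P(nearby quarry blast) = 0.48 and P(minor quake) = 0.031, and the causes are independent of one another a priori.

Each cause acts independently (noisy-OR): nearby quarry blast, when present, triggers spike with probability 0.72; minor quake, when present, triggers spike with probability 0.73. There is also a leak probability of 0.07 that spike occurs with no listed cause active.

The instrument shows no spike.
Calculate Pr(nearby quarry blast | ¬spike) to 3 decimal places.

Pr(nearby quarry blast | ¬spike) ≈ 0.205

Under noisy-OR, P(spike | causes) = 1 − (1−0.07)·∏(1−qᵢ) over the active causes.
Numerator (weight on configurations with nearby quarry blast): 0.121117 + 0.001046 = 0.122163
The normalizing constant is 0.93·0.52·0.969 + 0.2511·0.52·0.031 + 0.2604·0.48·0.969 + 0.070308·0.48·0.031 = 0.594819
Posterior = 0.122163 / 0.594819 ≈ 0.205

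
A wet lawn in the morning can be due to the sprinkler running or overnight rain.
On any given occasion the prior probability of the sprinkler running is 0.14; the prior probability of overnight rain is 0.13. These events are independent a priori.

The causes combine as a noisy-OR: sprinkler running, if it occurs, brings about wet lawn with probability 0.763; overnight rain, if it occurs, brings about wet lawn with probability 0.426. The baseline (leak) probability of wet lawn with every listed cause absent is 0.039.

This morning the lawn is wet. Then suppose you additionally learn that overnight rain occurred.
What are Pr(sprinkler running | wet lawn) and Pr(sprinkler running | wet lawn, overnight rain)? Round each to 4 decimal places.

Under noisy-OR, P(wet lawn | causes) = 1 − (1−0.039)·∏(1−qᵢ) over the active causes.
By total probability over the 4 (sprinkler running, overnight rain) configurations:
  P(wet lawn) = 0.039*0.86*0.87 + 0.448386*0.86*0.13 + 0.772243*0.14*0.87 + 0.869267*0.14*0.13
        = 0.029180 + 0.050130 + 0.094059 + 0.015821 = 0.189190
Keeping only the sprinkler running-present terms gives 0.109880, so
  P(sprinkler running | wet lawn) = 0.109880 / 0.189190 ≈ 0.5808

Now condition on the additional information:
P(wet lawn | overnight rain) = 0.448386·0.86 + 0.869267·0.14 = 0.385612 + 0.121697 = 0.507309
Restricting to configurations with sprinkler running present: 0.869267·0.14 = 0.121697.
Hence the posterior is 0.121697/0.507309 ≈ 0.2399.

Pr(sprinkler running | wet lawn) ≈ 0.5808; Pr(sprinkler running | wet lawn, overnight rain) ≈ 0.2399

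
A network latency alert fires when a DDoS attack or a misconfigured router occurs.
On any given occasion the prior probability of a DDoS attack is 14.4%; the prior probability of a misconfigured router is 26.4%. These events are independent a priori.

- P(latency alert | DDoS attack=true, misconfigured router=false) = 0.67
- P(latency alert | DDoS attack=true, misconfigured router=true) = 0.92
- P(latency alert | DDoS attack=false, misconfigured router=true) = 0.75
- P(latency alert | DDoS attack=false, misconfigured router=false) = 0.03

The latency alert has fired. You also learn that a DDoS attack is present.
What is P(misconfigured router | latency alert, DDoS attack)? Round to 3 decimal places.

P(misconfigured router | latency alert, DDoS attack) ≈ 0.330

By total probability over both values of misconfigured router:
  P(latency alert | DDoS attack) = 0.67·0.736 + 0.92·0.264
        = 0.493120 + 0.242880 = 0.736000
Keeping only the misconfigured router-present terms gives 0.242880, so
  P(misconfigured router | latency alert, DDoS attack) = 0.242880 / 0.736000 ≈ 0.330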